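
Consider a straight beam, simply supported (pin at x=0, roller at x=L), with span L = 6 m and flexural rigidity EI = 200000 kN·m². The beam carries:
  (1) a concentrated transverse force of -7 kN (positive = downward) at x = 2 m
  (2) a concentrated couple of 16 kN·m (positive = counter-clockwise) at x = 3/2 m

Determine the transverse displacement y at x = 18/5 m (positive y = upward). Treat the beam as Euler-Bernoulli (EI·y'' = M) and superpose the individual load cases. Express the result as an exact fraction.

Load 1 — point force P=-7 kN at a=2 m (b=L-a=4):
  y_1 = -Pa(L-x)(2Lx-a²-x²)/(6LEI)  [x>a] = -(-7)·2·(6-(18/5))·(2·6·(18/5)-2²-(18/5)²)/(6·6·200000) = 287/2343750 m
Load 2 — applied couple M₀=16 kN·m at a=3/2 m (b=L-a=9/2):
  y_2 = (M₀x³/(6L)-M₀(x-a)²/2+C₁x)/EI  [x>a] with C₁=M₀(3b²-L²)/(6L)=11 = (16·(18/5)³/(6·6)-16·((18/5)-(3/2))²/2+11·(18/5))/200000 = 783/6250000 m
Superposition: y = Σ y_i = 929/3750000 m ≈ 0.000248 m

y(18/5) = 929/3750000 m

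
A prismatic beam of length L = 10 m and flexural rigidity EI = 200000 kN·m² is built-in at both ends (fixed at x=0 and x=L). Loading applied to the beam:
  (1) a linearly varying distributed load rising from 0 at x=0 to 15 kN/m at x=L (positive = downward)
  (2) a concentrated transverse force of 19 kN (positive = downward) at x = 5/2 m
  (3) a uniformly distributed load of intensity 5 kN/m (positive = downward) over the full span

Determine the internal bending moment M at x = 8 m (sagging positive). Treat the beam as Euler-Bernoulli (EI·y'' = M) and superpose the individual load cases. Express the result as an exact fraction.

M(8) = -253/96 kN·m

Load 1 — triangular load w₀=15 kN/m (0→w₀ over full span):
  M_1 = 3w₀Lx/20 - w₀L²/30 - w₀x³/(6L) = 3·15·10·8/20 - 15·10²/30 - 15·8³/(6·10) = 2 kN·m
Load 2 — point force P=19 kN at a=5/2 m (b=L-a=15/2):
  M_2 = Pa²(a+3b)(L-x)/L³ - Pa²b/L²  [x>a] = 19·(5/2)²·((5/2)+3·(15/2))·(10-8)/10³ - 19·(5/2)²·(15/2)/10² = -95/32 kN·m
Load 3 — uniform load w=5 kN/m over full span:
  M_3 = wLx/2 - wL²/12 - wx²/2 = 5·10·8/2 - 5·10²/12 - 5·8²/2 = -5/3 kN·m
Superposition: M = Σ M_i = -253/96 kN·m ≈ -2.635417 kN·m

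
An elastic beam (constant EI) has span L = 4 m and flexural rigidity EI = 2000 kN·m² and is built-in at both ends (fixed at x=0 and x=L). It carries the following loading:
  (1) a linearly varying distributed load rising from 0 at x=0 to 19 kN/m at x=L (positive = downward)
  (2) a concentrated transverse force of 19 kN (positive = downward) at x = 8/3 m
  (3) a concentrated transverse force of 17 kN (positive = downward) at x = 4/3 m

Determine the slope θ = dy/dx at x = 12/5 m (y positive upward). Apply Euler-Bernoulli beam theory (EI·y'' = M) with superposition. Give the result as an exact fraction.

θ(12/5) = 1181/468750 rad

Load 1 — triangular load w₀=19 kN/m (0→w₀ over full span):
  θ_1 = -w₀(2x(L-x)(L-2x)(x+2L)+x²(L-x)²)/(120LEI) = -19·(2·(12/5)·(4-(12/5))·(4-2·(12/5))·((12/5)+2·4)+(12/5)²·(4-(12/5))²)/(120·4·2000) = 76/78125 rad
Load 2 — point force P=19 kN at a=8/3 m (b=L-a=4/3):
  θ_2 = -Pb²x(2aL-(3a+b)x)/(2L³EI)  [x≤a] = -19·(4/3)²·(12/5)·(2·(8/3)·4-(3·(8/3)+(4/3))·(12/5))/(2·4³·2000) = 19/56250 rad
Load 3 — point force P=17 kN at a=4/3 m (b=L-a=8/3):
  θ_3 = Pa²(L-x)(2bL-(3b+a)(L-x))/(2L³EI)  [x>a] = 17·(4/3)²·(4-(12/5))·(2·(8/3)·4-(3·(8/3)+(4/3))·(4-(12/5)))/(2·4³·2000) = 34/28125 rad
Superposition: θ = Σ θ_i = 1181/468750 rad ≈ 0.002519 rad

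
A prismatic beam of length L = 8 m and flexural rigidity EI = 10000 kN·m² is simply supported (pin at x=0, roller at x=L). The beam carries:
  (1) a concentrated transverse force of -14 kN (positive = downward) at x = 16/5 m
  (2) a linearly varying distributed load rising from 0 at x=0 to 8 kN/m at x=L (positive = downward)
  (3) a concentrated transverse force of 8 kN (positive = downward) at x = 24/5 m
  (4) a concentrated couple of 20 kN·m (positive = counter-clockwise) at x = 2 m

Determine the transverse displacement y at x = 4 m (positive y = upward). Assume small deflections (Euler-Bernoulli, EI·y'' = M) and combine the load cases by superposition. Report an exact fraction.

Load 1 — point force P=-14 kN at a=16/5 m (b=L-a=24/5):
  y_1 = -Pa(L-x)(2Lx-a²-x²)/(6LEI)  [x>a] = -(-14)·(16/5)·(8-4)·(2·8·4-(16/5)²-4²)/(6·8·10000) = 3304/234375 m
Load 2 — triangular load w₀=8 kN/m (0→w₀ over full span):
  y_2 = -w₀x(7L⁴-10L²x²+3x⁴)/(360LEI) = -8·4·(7·8⁴-10·8²·4²+3·4⁴)/(360·8·10000) = -8/375 m
Load 3 — point force P=8 kN at a=24/5 m (b=L-a=16/5):
  y_3 = -Pbx(L²-b²-x²)/(6LEI)  [x≤a] = -8·(16/5)·4·(8²-(16/5)²-4²)/(6·8·10000) = -1888/234375 m
Load 4 — applied couple M₀=20 kN·m at a=2 m (b=L-a=6):
  y_4 = (M₀x³/(6L)-M₀(x-a)²/2+C₁x)/EI  [x>a] with C₁=M₀(3b²-L²)/(6L)=55/3 = (20·4³/(6·8)-20·(4-2)²/2+(55/3)·4)/10000 = 3/500 m
Superposition: y = Σ y_i = -8711/937500 m ≈ -0.009292 m

y(4) = -8711/937500 m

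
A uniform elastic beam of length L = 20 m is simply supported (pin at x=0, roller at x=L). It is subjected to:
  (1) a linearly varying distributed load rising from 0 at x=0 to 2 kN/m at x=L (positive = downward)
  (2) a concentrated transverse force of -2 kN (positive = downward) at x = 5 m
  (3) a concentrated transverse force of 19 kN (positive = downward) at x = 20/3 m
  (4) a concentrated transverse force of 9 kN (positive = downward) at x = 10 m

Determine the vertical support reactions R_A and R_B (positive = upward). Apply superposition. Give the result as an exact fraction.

Load 1 — triangular load w₀=2 kN/m (0→w₀ over full span):
  R_A = w₀L/6 = 2·20/6 = 20/3 kN
  R_B = w₀L/3 = 2·20/3 = 40/3 kN
Load 2 — point force P=-2 kN at a=5 m (b=L-a=15):
  R_A = Pb/L = (-2)·15/20 = -3/2 kN
  R_B = Pa/L = (-2)·5/20 = -1/2 kN
Load 3 — point force P=19 kN at a=20/3 m (b=L-a=40/3):
  R_A = Pb/L = 19·(40/3)/20 = 38/3 kN
  R_B = Pa/L = 19·(20/3)/20 = 19/3 kN
Load 4 — point force P=9 kN at a=10 m (b=L-a=10):
  R_A = Pb/L = 9·10/20 = 9/2 kN
  R_B = Pa/L = 9·10/20 = 9/2 kN
Superposition: R_A = 67/3 kN, R_B = 71/3 kN

R_A = 67/3 kN, R_B = 71/3 kN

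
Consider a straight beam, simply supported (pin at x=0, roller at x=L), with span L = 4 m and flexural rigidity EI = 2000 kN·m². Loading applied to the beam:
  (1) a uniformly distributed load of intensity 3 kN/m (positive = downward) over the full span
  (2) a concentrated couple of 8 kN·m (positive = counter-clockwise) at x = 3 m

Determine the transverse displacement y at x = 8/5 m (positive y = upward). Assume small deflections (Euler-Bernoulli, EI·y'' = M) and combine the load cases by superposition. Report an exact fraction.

y(8/5) = -1179/156250 m

Load 1 — uniform load w=3 kN/m over full span:
  y_1 = -wx(L³-2Lx²+x³)/(24EI) = -3·(8/5)·(4³-2·4·(8/5)²+(8/5)³)/(24·2000) = -372/78125 m
Load 2 — applied couple M₀=8 kN·m at a=3 m (b=L-a=1):
  y_2 = (M₀x³/(6L)+C₁x)/EI  [x≤a] with C₁=M₀(3b²-L²)/(6L)=-13/3 = (8·(8/5)³/(6·4)+(-13/3)·(8/5))/2000 = -87/31250 m
Superposition: y = Σ y_i = -1179/156250 m ≈ -0.007546 m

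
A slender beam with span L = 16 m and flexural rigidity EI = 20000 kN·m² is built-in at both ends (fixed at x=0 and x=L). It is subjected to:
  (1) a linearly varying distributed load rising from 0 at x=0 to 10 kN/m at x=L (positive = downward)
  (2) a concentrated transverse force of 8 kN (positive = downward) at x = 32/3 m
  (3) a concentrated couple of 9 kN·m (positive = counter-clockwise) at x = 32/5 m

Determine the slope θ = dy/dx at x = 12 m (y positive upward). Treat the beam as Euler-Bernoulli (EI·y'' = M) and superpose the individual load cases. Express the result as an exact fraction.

θ(12) = 21083/2250000 rad

Load 1 — triangular load w₀=10 kN/m (0→w₀ over full span):
  θ_1 = -w₀(2x(L-x)(L-2x)(x+2L)+x²(L-x)²)/(120LEI) = -10·(2·12·(16-12)·(16-2·12)·(12+2·16)+12²·(16-12)²)/(120·16·20000) = 41/5000 rad
Load 2 — point force P=8 kN at a=32/3 m (b=L-a=16/3):
  θ_2 = Pa²(L-x)(2bL-(3b+a)(L-x))/(2L³EI)  [x>a] = 8·(32/3)²·(16-12)·(2·(16/3)·16-(3·(16/3)+(32/3))·(16-12))/(2·16³·20000) = 8/5625 rad
Load 3 — applied couple M₀=9 kN·m at a=32/5 m (b=L-a=48/5):
  θ_3 = (R_Ax²/2 - M_Ax - M₀(x-a))/EI  [x>a] with R_A=81/100, M_A=27/25 = ((81/100)·12²/2 - (27/25)·12 - 9·(12-(32/5)))/20000 = -63/250000 rad
Superposition: θ = Σ θ_i = 21083/2250000 rad ≈ 0.009370 rad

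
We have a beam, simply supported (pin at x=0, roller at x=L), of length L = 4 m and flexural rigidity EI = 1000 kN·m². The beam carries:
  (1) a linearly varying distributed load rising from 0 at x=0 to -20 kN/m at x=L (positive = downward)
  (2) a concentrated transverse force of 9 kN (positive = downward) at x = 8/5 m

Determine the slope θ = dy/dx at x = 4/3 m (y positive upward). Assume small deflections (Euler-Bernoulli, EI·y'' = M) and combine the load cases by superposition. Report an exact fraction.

θ(4/3) = 35233/3796875 rad

Load 1 — triangular load w₀=-20 kN/m (0→w₀ over full span):
  θ_1 = -w₀(7L⁴-30L²x²+15x⁴)/(360LEI) = -(-20)·(7·4⁴-30·4²·(4/3)²+15·(4/3)⁴)/(360·4·1000) = 416/30375 rad
Load 2 — point force P=9 kN at a=8/5 m (b=L-a=12/5):
  θ_2 = -Pb(L²-b²-3x²)/(6LEI)  [x≤a] = -9·(12/5)·(4²-(12/5)²-3·(4/3)²)/(6·4·1000) = -69/15625 rad
Superposition: θ = Σ θ_i = 35233/3796875 rad ≈ 0.009279 rad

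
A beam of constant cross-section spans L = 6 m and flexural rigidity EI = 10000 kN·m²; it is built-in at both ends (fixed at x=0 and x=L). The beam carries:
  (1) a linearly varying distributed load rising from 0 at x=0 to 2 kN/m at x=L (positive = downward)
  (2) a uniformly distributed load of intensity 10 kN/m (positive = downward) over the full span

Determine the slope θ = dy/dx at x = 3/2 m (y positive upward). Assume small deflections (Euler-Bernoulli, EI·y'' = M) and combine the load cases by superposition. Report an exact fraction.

Load 1 — triangular load w₀=2 kN/m (0→w₀ over full span):
  θ_1 = -w₀(2x(L-x)(L-2x)(x+2L)+x²(L-x)²)/(120LEI) = -2·(2·(3/2)·(6-(3/2))·(6-2·(3/2))·((3/2)+2·6)+(3/2)²·(6-(3/2))²)/(120·6·10000) = -1053/6400000 rad
Load 2 — uniform load w=10 kN/m over full span:
  θ_2 = -wx(L-x)(L-2x)/(12EI) = -10·(3/2)·(6-(3/2))·(6-2·(3/2))/(12·10000) = -27/16000 rad
Superposition: θ = Σ θ_i = -11853/6400000 rad ≈ -0.001852 rad

θ(3/2) = -11853/6400000 rad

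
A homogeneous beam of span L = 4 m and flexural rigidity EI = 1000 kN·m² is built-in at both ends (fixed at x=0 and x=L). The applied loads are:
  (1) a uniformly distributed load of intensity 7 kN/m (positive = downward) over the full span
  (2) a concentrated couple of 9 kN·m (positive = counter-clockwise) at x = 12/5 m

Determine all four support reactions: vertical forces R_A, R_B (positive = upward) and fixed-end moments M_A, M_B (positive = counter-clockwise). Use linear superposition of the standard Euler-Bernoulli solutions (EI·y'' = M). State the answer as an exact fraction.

R_A = 431/25 kN, M_A = 916/75 kN·m, R_B = 269/25 kN, M_B = -619/75 kN·m

Load 1 — uniform load w=7 kN/m over full span:
  R_A = wL/2 = 7·4/2 = 14 kN
  M_A = wL²/12 = 7·4²/12 = 28/3 kN·m
  R_B = wL/2 = 7·4/2 = 14 kN
  M_B = -wL²/12 = -7·4²/12 = -28/3 kN·m
Load 2 — applied couple M₀=9 kN·m at a=12/5 m (b=L-a=8/5):
  R_A = 6M₀ab/L³ = 6·9·(12/5)·(8/5)/4³ = 81/25 kN
  M_A = M₀b(2a-b)/L² = 9·(8/5)·(2·(12/5)-(8/5))/4² = 72/25 kN·m
  R_B = -6M₀ab/L³ = -6·9·(12/5)·(8/5)/4³ = -81/25 kN
  M_B = M₀a(2b-a)/L² = 9·(12/5)·(2·(8/5)-(12/5))/4² = 27/25 kN·m
Superposition: R_A = 431/25 kN, M_A = 916/75 kN·m, R_B = 269/25 kN, M_B = -619/75 kN·m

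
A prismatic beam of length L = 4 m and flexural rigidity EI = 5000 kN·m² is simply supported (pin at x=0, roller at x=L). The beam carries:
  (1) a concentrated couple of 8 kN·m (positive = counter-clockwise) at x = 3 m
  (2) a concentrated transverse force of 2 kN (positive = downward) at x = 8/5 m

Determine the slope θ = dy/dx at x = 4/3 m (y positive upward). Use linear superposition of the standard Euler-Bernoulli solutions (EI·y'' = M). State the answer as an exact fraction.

θ(4/3) = -3979/5625000 rad

Load 1 — applied couple M₀=8 kN·m at a=3 m (b=L-a=1):
  θ_1 = (M₀x²/(2L)+C₁)/EI  [x≤a] with C₁=M₀(3b²-L²)/(6L)=-13/3 = (8·(4/3)²/(2·4)+(-13/3))/5000 = -23/45000 rad
Load 2 — point force P=2 kN at a=8/5 m (b=L-a=12/5):
  θ_2 = -Pb(L²-b²-3x²)/(6LEI)  [x≤a] = -2·(12/5)·(4²-(12/5)²-3·(4/3)²)/(6·4·5000) = -46/234375 rad
Superposition: θ = Σ θ_i = -3979/5625000 rad ≈ -0.000707 rad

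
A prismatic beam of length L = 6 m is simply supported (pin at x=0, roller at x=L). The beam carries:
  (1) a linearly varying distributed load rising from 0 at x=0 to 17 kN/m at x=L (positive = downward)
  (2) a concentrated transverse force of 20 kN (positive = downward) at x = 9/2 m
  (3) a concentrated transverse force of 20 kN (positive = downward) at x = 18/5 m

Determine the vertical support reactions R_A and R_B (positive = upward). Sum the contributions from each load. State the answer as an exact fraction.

R_A = 30 kN, R_B = 61 kN

Load 1 — triangular load w₀=17 kN/m (0→w₀ over full span):
  R_A = w₀L/6 = 17·6/6 = 17 kN
  R_B = w₀L/3 = 17·6/3 = 34 kN
Load 2 — point force P=20 kN at a=9/2 m (b=L-a=3/2):
  R_A = Pb/L = 20·(3/2)/6 = 5 kN
  R_B = Pa/L = 20·(9/2)/6 = 15 kN
Load 3 — point force P=20 kN at a=18/5 m (b=L-a=12/5):
  R_A = Pb/L = 20·(12/5)/6 = 8 kN
  R_B = Pa/L = 20·(18/5)/6 = 12 kN
Superposition: R_A = 30 kN, R_B = 61 kN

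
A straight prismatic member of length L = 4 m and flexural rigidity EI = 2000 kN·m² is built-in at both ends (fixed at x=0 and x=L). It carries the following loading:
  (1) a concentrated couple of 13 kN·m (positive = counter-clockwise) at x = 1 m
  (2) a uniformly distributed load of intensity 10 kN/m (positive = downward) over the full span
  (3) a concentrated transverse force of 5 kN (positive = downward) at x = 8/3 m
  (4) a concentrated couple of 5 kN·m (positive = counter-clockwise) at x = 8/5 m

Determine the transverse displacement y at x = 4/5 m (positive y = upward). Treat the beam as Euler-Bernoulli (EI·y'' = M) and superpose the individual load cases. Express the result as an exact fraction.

y(4/5) = -206603/202500000 m

Load 1 — applied couple M₀=13 kN·m at a=1 m (b=L-a=3):
  y_1 = (R_Ax³/6 - M_Ax²/2)/EI  [x≤a] with R_A=117/32, M_A=-39/16 = ((117/32)·(4/5)³/6 - (-39/16)·(4/5)²/2)/2000 = 273/500000 m
Load 2 — uniform load w=10 kN/m over full span:
  y_2 = -wx²(L-x)²/(24EI) = -10·(4/5)²·(4-(4/5))²/(24·2000) = -64/46875 m
Load 3 — point force P=5 kN at a=8/3 m (b=L-a=4/3):
  y_3 = -Pb²x²(3aL-(3a+b)x)/(6L³EI)  [x≤a] = -5·(4/3)²·(4/5)²·(3·(8/3)·4-(3·(8/3)+(4/3))·(4/5))/(6·4³·2000) = -46/253125 m
Load 4 — applied couple M₀=5 kN·m at a=8/5 m (b=L-a=12/5):
  y_4 = (R_Ax³/6 - M_Ax²/2)/EI  [x≤a] with R_A=9/5, M_A=3/5 = ((9/5)·(4/5)³/6 - (3/5)·(4/5)²/2)/2000 = -3/156250 m
Superposition: y = Σ y_i = -206603/202500000 m ≈ -0.001020 m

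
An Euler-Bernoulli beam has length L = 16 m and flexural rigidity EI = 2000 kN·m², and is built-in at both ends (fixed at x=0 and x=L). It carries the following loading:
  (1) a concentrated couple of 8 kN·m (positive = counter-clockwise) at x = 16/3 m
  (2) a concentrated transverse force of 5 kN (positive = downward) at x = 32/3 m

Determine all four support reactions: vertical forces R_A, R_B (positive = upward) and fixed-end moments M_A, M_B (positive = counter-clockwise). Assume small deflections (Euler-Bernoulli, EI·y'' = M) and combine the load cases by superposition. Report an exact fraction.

Load 1 — applied couple M₀=8 kN·m at a=16/3 m (b=L-a=32/3):
  R_A = 6M₀ab/L³ = 6·8·(16/3)·(32/3)/16³ = 2/3 kN
  M_A = M₀b(2a-b)/L² = 8·(32/3)·(2·(16/3)-(32/3))/16² = 0 kN·m
  R_B = -6M₀ab/L³ = -6·8·(16/3)·(32/3)/16³ = -2/3 kN
  M_B = M₀a(2b-a)/L² = 8·(16/3)·(2·(32/3)-(16/3))/16² = 8/3 kN·m
Load 2 — point force P=5 kN at a=32/3 m (b=L-a=16/3):
  R_A = Pb²(3a+b)/L³ = 5·(16/3)²·(3·(32/3)+(16/3))/16³ = 35/27 kN
  M_A = Pab²/L² = 5·(32/3)·(16/3)²/16² = 160/27 kN·m
  R_B = Pa²(a+3b)/L³ = 5·(32/3)²·((32/3)+3·(16/3))/16³ = 100/27 kN
  M_B = -Pa²b/L² = -5·(32/3)²·(16/3)/16² = -320/27 kN·m
Superposition: R_A = 53/27 kN, M_A = 160/27 kN·m, R_B = 82/27 kN, M_B = -248/27 kN·m

R_A = 53/27 kN, M_A = 160/27 kN·m, R_B = 82/27 kN, M_B = -248/27 kN·m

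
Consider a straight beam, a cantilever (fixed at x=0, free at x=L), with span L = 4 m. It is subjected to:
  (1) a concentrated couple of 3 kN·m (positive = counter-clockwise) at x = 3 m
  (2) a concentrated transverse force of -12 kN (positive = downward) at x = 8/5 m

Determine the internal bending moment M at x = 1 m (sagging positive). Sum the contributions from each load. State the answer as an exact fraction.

Load 1 — applied couple M₀=3 kN·m at a=3 m (b=L-a=1):
  M_1 = M₀  [x≤a] = 3 = 3 kN·m
Load 2 — point force P=-12 kN at a=8/5 m (b=L-a=12/5):
  M_2 = -P(a-x)  [x≤a] = -(-12)·((8/5)-1) = 36/5 kN·m
Superposition: M = Σ M_i = 51/5 kN·m ≈ 10.200000 kN·m

M(1) = 51/5 kN·m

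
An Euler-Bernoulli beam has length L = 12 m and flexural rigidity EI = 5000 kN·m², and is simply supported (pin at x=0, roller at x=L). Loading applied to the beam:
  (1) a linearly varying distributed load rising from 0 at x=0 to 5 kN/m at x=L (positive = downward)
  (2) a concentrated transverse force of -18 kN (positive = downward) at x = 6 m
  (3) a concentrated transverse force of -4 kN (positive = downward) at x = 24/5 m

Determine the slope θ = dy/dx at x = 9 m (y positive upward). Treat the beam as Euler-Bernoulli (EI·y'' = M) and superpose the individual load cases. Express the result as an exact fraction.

Load 1 — triangular load w₀=5 kN/m (0→w₀ over full span):
  θ_1 = -w₀(7L⁴-30L²x²+15x⁴)/(360LEI) = -5·(7·12⁴-30·12²·9²+15·9⁴)/(360·12·5000) = 3939/160000 rad
Load 2 — point force P=-18 kN at a=6 m (b=L-a=6):
  θ_2 = -Pa(2L²-6Lx+3x²+a²)/(6LEI)  [x>a] = -(-18)·6·(2·12²-6·12·9+3·9²+6²)/(6·12·5000) = -243/10000 rad
Load 3 — point force P=-4 kN at a=24/5 m (b=L-a=36/5):
  θ_3 = -Pa(2L²-6Lx+3x²+a²)/(6LEI)  [x>a] = -(-4)·(24/5)·(2·12²-6·12·9+3·9²+(24/5)²)/(6·12·5000) = -783/156250 rad
Superposition: θ = Σ θ_i = -93849/20000000 rad ≈ -0.004692 rad

θ(9) = -93849/20000000 rad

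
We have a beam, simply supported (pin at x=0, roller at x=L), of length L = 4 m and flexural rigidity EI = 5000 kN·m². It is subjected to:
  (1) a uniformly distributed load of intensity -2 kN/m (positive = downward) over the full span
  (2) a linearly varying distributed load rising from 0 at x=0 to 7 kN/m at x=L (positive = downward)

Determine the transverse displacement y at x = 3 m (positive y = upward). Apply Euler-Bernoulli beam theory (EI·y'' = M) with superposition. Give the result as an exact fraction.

Load 1 — uniform load w=-2 kN/m over full span:
  y_1 = -wx(L³-2Lx²+x³)/(24EI) = -(-2)·3·(4³-2·4·3²+3³)/(24·5000) = 19/20000 m
Load 2 — triangular load w₀=7 kN/m (0→w₀ over full span):
  y_2 = -w₀x(7L⁴-10L²x²+3x⁴)/(360LEI) = -7·3·(7·4⁴-10·4²·3²+3·3⁴)/(360·4·5000) = -833/480000 m
Superposition: y = Σ y_i = -377/480000 m ≈ -0.000785 m

y(3) = -377/480000 m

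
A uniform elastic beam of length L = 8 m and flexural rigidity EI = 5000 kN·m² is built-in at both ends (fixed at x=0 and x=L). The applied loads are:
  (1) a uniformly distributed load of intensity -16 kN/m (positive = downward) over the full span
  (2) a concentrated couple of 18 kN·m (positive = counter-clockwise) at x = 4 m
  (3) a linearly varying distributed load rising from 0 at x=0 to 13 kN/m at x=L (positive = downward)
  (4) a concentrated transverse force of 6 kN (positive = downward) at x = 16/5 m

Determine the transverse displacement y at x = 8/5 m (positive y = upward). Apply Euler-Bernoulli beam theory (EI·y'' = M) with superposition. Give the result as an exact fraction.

y(8/5) = 41326/5859375 m

Load 1 — uniform load w=-16 kN/m over full span:
  y_1 = -wx²(L-x)²/(24EI) = -(-16)·(8/5)²·(8-(8/5))²/(24·5000) = 16384/1171875 m
Load 2 — applied couple M₀=18 kN·m at a=4 m (b=L-a=4):
  y_2 = (R_Ax³/6 - M_Ax²/2)/EI  [x≤a] with R_A=27/8, M_A=9/2 = ((27/8)·(8/5)³/6 - (9/2)·(8/5)²/2)/5000 = -54/78125 m
Load 3 — triangular load w₀=13 kN/m (0→w₀ over full span):
  y_3 = -w₀x²(L-x)²(x+2L)/(120LEI) = -13·(8/5)²·(8-(8/5))²·((8/5)+2·8)/(120·8·5000) = -146432/29296875 m
Load 4 — point force P=6 kN at a=16/5 m (b=L-a=24/5):
  y_4 = -Pb²x²(3aL-(3a+b)x)/(6L³EI)  [x≤a] = -6·(24/5)²·(8/5)²·(3·(16/5)·8-(3·(16/5)+(24/5))·(8/5))/(6·8³·5000) = -12096/9765625 m
Superposition: y = Σ y_i = 41326/5859375 m ≈ 0.007053 m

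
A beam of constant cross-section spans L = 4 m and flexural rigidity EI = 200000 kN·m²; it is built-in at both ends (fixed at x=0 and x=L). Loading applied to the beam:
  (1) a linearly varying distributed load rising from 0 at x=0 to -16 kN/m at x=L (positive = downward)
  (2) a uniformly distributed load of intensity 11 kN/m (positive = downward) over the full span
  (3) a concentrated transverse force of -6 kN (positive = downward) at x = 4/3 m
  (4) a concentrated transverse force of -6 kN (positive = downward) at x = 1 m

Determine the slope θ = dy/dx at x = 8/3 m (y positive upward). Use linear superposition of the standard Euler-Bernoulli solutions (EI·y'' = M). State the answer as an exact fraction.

Load 1 — triangular load w₀=-16 kN/m (0→w₀ over full span):
  θ_1 = -w₀(2x(L-x)(L-2x)(x+2L)+x²(L-x)²)/(120LEI) = -(-16)·(2·(8/3)·(4-(8/3))·(4-2·(8/3))·((8/3)+2·4)+(8/3)²·(4-(8/3))²)/(120·4·200000) = -56/3796875 rad
Load 2 — uniform load w=11 kN/m over full span:
  θ_2 = -wx(L-x)(L-2x)/(12EI) = -11·(8/3)·(4-(8/3))·(4-2·(8/3))/(12·200000) = 11/506250 rad
Load 3 — point force P=-6 kN at a=4/3 m (b=L-a=8/3):
  θ_3 = Pa²(L-x)(2bL-(3b+a)(L-x))/(2L³EI)  [x>a] = (-6)·(4/3)²·(4-(8/3))·(2·(8/3)·4-(3·(8/3)+(4/3))·(4-(8/3)))/(2·4³·200000) = -1/202500 rad
Load 4 — point force P=-6 kN at a=1 m (b=L-a=3):
  θ_4 = Pa²(L-x)(2bL-(3b+a)(L-x))/(2L³EI)  [x>a] = (-6)·1²·(4-(8/3))·(2·3·4-(3·3+1)·(4-(8/3)))/(2·4³·200000) = -1/300000 rad
Superposition: θ = Σ θ_i = -157/121500000 rad ≈ -0.000001 rad

θ(8/3) = -157/121500000 rad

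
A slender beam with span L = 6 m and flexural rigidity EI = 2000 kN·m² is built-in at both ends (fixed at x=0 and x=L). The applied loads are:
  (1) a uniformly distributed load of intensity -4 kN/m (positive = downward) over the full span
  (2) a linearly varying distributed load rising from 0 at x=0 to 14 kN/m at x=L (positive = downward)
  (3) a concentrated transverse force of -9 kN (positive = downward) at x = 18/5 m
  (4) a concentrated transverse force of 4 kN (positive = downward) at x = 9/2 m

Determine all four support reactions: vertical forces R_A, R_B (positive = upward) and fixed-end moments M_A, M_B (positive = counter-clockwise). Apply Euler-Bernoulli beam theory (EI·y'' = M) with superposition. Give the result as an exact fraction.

Load 1 — uniform load w=-4 kN/m over full span:
  R_A = wL/2 = (-4)·6/2 = -12 kN
  M_A = wL²/12 = (-4)·6²/12 = -12 kN·m
  R_B = wL/2 = (-4)·6/2 = -12 kN
  M_B = -wL²/12 = -(-4)·6²/12 = 12 kN·m
Load 2 — triangular load w₀=14 kN/m (0→w₀ over full span):
  R_A = 3w₀L/20 = 3·14·6/20 = 63/5 kN
  M_A = w₀L²/30 = 14·6²/30 = 84/5 kN·m
  R_B = 7w₀L/20 = 7·14·6/20 = 147/5 kN
  M_B = -w₀L²/20 = -14·6²/20 = -126/5 kN·m
Load 3 — point force P=-9 kN at a=18/5 m (b=L-a=12/5):
  R_A = Pb²(3a+b)/L³ = (-9)·(12/5)²·(3·(18/5)+(12/5))/6³ = -396/125 kN
  M_A = Pab²/L² = (-9)·(18/5)·(12/5)²/6² = -648/125 kN·m
  R_B = Pa²(a+3b)/L³ = (-9)·(18/5)²·((18/5)+3·(12/5))/6³ = -729/125 kN
  M_B = -Pa²b/L² = -(-9)·(18/5)²·(12/5)/6² = 972/125 kN·m
Load 4 — point force P=4 kN at a=9/2 m (b=L-a=3/2):
  R_A = Pb²(3a+b)/L³ = 4·(3/2)²·(3·(9/2)+(3/2))/6³ = 5/8 kN
  M_A = Pab²/L² = 4·(9/2)·(3/2)²/6² = 9/8 kN·m
  R_B = Pa²(a+3b)/L³ = 4·(9/2)²·((9/2)+3·(3/2))/6³ = 27/8 kN
  M_B = -Pa²b/L² = -4·(9/2)²·(3/2)/6² = -27/8 kN·m
Superposition: R_A = -1943/1000 kN, M_A = 741/1000 kN·m, R_B = 14943/1000 kN, M_B = -8799/1000 kN·m

R_A = -1943/1000 kN, M_A = 741/1000 kN·m, R_B = 14943/1000 kN, M_B = -8799/1000 kN·m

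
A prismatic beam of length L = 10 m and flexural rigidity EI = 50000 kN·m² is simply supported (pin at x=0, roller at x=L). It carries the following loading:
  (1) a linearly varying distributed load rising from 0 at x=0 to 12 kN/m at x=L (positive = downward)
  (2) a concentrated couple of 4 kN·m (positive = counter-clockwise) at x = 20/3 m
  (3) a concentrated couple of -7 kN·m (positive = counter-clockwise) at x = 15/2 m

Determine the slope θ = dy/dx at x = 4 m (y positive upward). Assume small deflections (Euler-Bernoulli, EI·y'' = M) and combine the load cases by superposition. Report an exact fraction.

θ(4) = -60119/36000000 rad

Load 1 — triangular load w₀=12 kN/m (0→w₀ over full span):
  θ_1 = -w₀(7L⁴-30L²x²+15x⁴)/(360LEI) = -12·(7·10⁴-30·10²·4²+15·4⁴)/(360·10·50000) = -323/187500 rad
Load 2 — applied couple M₀=4 kN·m at a=20/3 m (b=L-a=10/3):
  θ_2 = (M₀x²/(2L)+C₁)/EI  [x≤a] with C₁=M₀(3b²-L²)/(6L)=-40/9 = (4·4²/(2·10)+(-40/9))/50000 = -7/281250 rad
Load 3 — applied couple M₀=-7 kN·m at a=15/2 m (b=L-a=5/2):
  θ_3 = (M₀x²/(2L)+C₁)/EI  [x≤a] with C₁=M₀(3b²-L²)/(6L)=455/48 = ((-7)·4²/(2·10)+(455/48))/50000 = 931/12000000 rad
Superposition: θ = Σ θ_i = -60119/36000000 rad ≈ -0.001670 rad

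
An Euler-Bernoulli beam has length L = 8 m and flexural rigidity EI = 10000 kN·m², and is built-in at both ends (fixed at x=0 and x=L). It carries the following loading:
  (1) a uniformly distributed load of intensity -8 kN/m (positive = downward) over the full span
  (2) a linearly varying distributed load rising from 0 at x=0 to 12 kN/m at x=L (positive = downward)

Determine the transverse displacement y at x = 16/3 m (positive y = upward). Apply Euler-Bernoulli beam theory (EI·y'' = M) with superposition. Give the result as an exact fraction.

Load 1 — uniform load w=-8 kN/m over full span:
  y_1 = -wx²(L-x)²/(24EI) = -(-8)·(16/3)²·(8-(16/3))²/(24·10000) = 1024/151875 m
Load 2 — triangular load w₀=12 kN/m (0→w₀ over full span):
  y_2 = -w₀x²(L-x)²(x+2L)/(120LEI) = -12·(16/3)²·(8-(16/3))²·((16/3)+2·8)/(120·8·10000) = -4096/759375 m
Superposition: y = Σ y_i = 1024/759375 m ≈ 0.001348 m

y(16/3) = 1024/759375 m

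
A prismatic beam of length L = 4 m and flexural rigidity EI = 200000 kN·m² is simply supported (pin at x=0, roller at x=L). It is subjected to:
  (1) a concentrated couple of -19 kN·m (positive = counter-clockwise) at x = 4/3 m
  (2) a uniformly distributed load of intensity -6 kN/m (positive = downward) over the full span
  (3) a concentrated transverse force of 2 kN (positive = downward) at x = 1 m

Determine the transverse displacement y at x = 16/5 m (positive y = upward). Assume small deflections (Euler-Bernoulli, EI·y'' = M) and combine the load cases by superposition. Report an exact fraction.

Load 1 — applied couple M₀=-19 kN·m at a=4/3 m (b=L-a=8/3):
  y_1 = (M₀x³/(6L)-M₀(x-a)²/2+C₁x)/EI  [x>a] with C₁=M₀(3b²-L²)/(6L)=-38/9 = ((-19)·(16/5)³/(6·4)-(-19)·((16/5)-(4/3))²/2+(-38/9)·(16/5))/200000 = -893/28125000 m
Load 2 — uniform load w=-6 kN/m over full span:
  y_2 = -wx(L³-2Lx²+x³)/(24EI) = -(-6)·(16/5)·(4³-2·4·(16/5)²+(16/5)³)/(24·200000) = 116/1953125 m
Load 3 — point force P=2 kN at a=1 m (b=L-a=3):
  y_3 = -Pa(L-x)(2Lx-a²-x²)/(6LEI)  [x>a] = -2·1·(4-(16/5))·(2·4·(16/5)-1²-(16/5)²)/(6·4·200000) = -359/75000000 m
Superposition: y = Σ y_i = 25711/1125000000 m ≈ 0.000023 m

y(16/5) = 25711/1125000000 m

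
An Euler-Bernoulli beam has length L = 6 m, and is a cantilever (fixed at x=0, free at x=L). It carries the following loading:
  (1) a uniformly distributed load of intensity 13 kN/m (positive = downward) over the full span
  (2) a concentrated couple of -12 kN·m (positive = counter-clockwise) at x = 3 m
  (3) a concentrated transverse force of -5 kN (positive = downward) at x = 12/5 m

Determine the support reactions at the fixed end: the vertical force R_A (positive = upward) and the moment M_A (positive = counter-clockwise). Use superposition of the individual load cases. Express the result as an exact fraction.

Load 1 — uniform load w=13 kN/m over full span:
  R_A = wL = 13·6 = 78 kN
  M_A = wL²/2 = 13·6²/2 = 234 kN·m
Load 2 — applied couple M₀=-12 kN·m at a=3 m (b=L-a=3):
  R_A = 0 kN
  M_A = -M₀ = -(-12) = 12 kN·m
Load 3 — point force P=-5 kN at a=12/5 m (b=L-a=18/5):
  R_A = P = (-5) = -5 kN
  M_A = Pa = (-5)·(12/5) = -12 kN·m
Superposition: R_A = 73 kN, M_A = 234 kN·m

R_A = 73 kN, M_A = 234 kN·m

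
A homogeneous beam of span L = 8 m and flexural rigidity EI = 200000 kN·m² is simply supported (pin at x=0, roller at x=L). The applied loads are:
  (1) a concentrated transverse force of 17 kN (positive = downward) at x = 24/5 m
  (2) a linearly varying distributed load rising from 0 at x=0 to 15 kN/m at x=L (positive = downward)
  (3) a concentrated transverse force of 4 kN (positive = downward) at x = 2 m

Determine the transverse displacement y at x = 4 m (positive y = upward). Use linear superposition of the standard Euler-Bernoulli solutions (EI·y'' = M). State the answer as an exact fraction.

y(4) = -9383/3125000 m

Load 1 — point force P=17 kN at a=24/5 m (b=L-a=16/5):
  y_1 = -Pbx(L²-b²-x²)/(6LEI)  [x≤a] = -17·(16/5)·4·(8²-(16/5)²-4²)/(6·8·200000) = -1003/1171875 m
Load 2 — triangular load w₀=15 kN/m (0→w₀ over full span):
  y_2 = -w₀x(7L⁴-10L²x²+3x⁴)/(360LEI) = -15·4·(7·8⁴-10·8²·4²+3·4⁴)/(360·8·200000) = -1/500 m
Load 3 — point force P=4 kN at a=2 m (b=L-a=6):
  y_3 = -Pa(L-x)(2Lx-a²-x²)/(6LEI)  [x>a] = -4·2·(8-4)·(2·8·4-2²-4²)/(6·8·200000) = -11/75000 m
Superposition: y = Σ y_i = -9383/3125000 m ≈ -0.003003 m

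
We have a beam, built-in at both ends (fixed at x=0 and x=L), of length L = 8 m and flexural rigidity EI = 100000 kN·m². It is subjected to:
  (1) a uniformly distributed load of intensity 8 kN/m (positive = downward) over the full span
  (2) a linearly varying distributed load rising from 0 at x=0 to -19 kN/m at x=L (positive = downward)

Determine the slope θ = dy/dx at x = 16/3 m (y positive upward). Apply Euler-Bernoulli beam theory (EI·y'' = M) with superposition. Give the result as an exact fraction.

θ(16/3) = -104/3796875 rad

Load 1 — uniform load w=8 kN/m over full span:
  θ_1 = -wx(L-x)(L-2x)/(12EI) = -8·(16/3)·(8-(16/3))·(8-2·(16/3))/(12·100000) = 64/253125 rad
Load 2 — triangular load w₀=-19 kN/m (0→w₀ over full span):
  θ_2 = -w₀(2x(L-x)(L-2x)(x+2L)+x²(L-x)²)/(120LEI) = -(-19)·(2·(16/3)·(8-(16/3))·(8-2·(16/3))·((16/3)+2·8)+(16/3)²·(8-(16/3))²)/(120·8·100000) = -1064/3796875 rad
Superposition: θ = Σ θ_i = -104/3796875 rad ≈ -0.000027 rad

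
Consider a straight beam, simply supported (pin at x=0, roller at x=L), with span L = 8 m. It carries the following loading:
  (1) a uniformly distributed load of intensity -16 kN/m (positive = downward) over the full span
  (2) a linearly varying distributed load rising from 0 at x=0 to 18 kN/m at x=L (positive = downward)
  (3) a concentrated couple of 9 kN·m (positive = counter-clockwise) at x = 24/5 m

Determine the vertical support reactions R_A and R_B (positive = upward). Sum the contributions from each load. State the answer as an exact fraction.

Load 1 — uniform load w=-16 kN/m over full span:
  R_A = wL/2 = (-16)·8/2 = -64 kN
  R_B = wL/2 = (-16)·8/2 = -64 kN
Load 2 — triangular load w₀=18 kN/m (0→w₀ over full span):
  R_A = w₀L/6 = 18·8/6 = 24 kN
  R_B = w₀L/3 = 18·8/3 = 48 kN
Load 3 — applied couple M₀=9 kN·m at a=24/5 m (b=L-a=16/5):
  R_A = M₀/L = 9/8 kN
  R_B = -M₀/L = -9/8 kN
Superposition: R_A = -311/8 kN, R_B = -137/8 kN

R_A = -311/8 kN, R_B = -137/8 kN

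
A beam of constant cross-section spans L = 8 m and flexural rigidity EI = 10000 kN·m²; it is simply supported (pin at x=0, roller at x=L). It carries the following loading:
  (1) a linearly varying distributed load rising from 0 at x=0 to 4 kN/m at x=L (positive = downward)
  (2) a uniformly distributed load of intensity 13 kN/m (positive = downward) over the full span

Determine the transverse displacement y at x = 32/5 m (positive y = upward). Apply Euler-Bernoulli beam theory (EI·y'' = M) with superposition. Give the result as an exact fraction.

y(32/5) = -1401472/29296875 m

Load 1 — triangular load w₀=4 kN/m (0→w₀ over full span):
  y_1 = -w₀x(7L⁴-10L²x²+3x⁴)/(360LEI) = -4·(32/5)·(7·8⁴-10·8²·(32/5)²+3·(32/5)⁴)/(360·8·10000) = -65024/9765625 m
Load 2 — uniform load w=13 kN/m over full span:
  y_2 = -wx(L³-2Lx²+x³)/(24EI) = -13·(32/5)·(8³-2·8·(32/5)²+(32/5)³)/(24·10000) = -48256/1171875 m
Superposition: y = Σ y_i = -1401472/29296875 m ≈ -0.047837 m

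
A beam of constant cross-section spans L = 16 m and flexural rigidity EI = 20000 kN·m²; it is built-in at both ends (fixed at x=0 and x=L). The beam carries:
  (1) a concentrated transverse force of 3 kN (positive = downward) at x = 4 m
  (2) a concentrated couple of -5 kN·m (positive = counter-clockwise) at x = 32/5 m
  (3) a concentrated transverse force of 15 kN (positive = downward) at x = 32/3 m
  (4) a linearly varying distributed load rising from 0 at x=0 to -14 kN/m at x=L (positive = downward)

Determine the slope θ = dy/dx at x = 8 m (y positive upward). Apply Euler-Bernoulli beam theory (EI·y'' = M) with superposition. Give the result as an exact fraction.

Load 1 — point force P=3 kN at a=4 m (b=L-a=12):
  θ_1 = Pa²(L-x)(2bL-(3b+a)(L-x))/(2L³EI)  [x>a] = 3·4²·(16-8)·(2·12·16-(3·12+4)·(16-8))/(2·16³·20000) = 3/20000 rad
Load 2 — applied couple M₀=-5 kN·m at a=32/5 m (b=L-a=48/5):
  θ_2 = (R_Ax²/2 - M_Ax - M₀(x-a))/EI  [x>a] with R_A=-9/20, M_A=-3/5 = ((-9/20)·8²/2 - (-3/5)·8 - (-5)·(8-(32/5)))/20000 = -1/12500 rad
Load 3 — point force P=15 kN at a=32/3 m (b=L-a=16/3):
  θ_3 = -Pb²x(2aL-(3a+b)x)/(2L³EI)  [x≤a] = -15·(16/3)²·8·(2·(32/3)·16-(3·(32/3)+(16/3))·8)/(2·16³·20000) = -1/1125 rad
Load 4 — triangular load w₀=-14 kN/m (0→w₀ over full span):
  θ_4 = -w₀(2x(L-x)(L-2x)(x+2L)+x²(L-x)²)/(120LEI) = -(-14)·(2·8·(16-8)·(16-2·8)·(8+2·16)+8²·(16-8)²)/(120·16·20000) = 14/9375 rad
Superposition: θ = Σ θ_i = 607/900000 rad ≈ 0.000674 rad

θ(8) = 607/900000 rad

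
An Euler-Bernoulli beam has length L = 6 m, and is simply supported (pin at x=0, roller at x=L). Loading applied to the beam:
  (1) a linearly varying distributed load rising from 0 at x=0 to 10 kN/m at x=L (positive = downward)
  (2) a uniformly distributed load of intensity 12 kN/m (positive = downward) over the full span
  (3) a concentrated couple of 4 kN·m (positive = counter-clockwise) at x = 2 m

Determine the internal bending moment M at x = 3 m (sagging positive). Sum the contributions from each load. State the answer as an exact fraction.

M(3) = 149/2 kN·m

Load 1 — triangular load w₀=10 kN/m (0→w₀ over full span):
  M_1 = w₀Lx/6 - w₀x³/(6L) = 10·6·3/6 - 10·3³/(6·6) = 45/2 kN·m
Load 2 — uniform load w=12 kN/m over full span:
  M_2 = wx(L-x)/2 = 12·3·(6-3)/2 = 54 kN·m
Load 3 — applied couple M₀=4 kN·m at a=2 m (b=L-a=4):
  M_3 = M₀x/L - M₀  [x>a] = 4·3/6 - 4 = -2 kN·m
Superposition: M = Σ M_i = 149/2 kN·m ≈ 74.500000 kN·m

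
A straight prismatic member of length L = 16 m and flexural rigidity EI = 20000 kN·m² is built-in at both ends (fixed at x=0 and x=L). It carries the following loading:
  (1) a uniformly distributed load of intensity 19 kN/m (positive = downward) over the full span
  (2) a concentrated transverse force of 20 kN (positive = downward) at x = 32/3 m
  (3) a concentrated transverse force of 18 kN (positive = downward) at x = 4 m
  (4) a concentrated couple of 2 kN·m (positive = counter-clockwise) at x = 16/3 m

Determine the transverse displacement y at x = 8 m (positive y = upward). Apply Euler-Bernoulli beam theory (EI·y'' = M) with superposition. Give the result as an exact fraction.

Load 1 — uniform load w=19 kN/m over full span:
  y_1 = -wx²(L-x)²/(24EI) = -19·8²·(16-8)²/(24·20000) = -304/1875 m
Load 2 — point force P=20 kN at a=32/3 m (b=L-a=16/3):
  y_2 = -Pb²x²(3aL-(3a+b)x)/(6L³EI)  [x≤a] = -20·(16/3)²·8²·(3·(32/3)·16-(3·(32/3)+(16/3))·8)/(6·16³·20000) = -32/2025 m
Load 3 — point force P=18 kN at a=4 m (b=L-a=12):
  y_3 = -Pa²(L-x)²(3bL-(3b+a)(L-x))/(6L³EI)  [x>a] = -18·4²·(16-8)²·(3·12·16-(3·12+4)·(16-8))/(6·16³·20000) = -6/625 m
Load 4 — applied couple M₀=2 kN·m at a=16/3 m (b=L-a=32/3):
  y_4 = (R_Ax³/6 - M_Ax²/2 - M₀(x-a)²/2)/EI  [x>a] with R_A=1/6, M_A=0 = ((1/6)·8³/6 - 0·8²/2 - 2·(8-(16/3))²/2)/20000 = 2/5625 m
Superposition: y = Σ y_i = -9476/50625 m ≈ -0.187180 m

y(8) = -9476/50625 m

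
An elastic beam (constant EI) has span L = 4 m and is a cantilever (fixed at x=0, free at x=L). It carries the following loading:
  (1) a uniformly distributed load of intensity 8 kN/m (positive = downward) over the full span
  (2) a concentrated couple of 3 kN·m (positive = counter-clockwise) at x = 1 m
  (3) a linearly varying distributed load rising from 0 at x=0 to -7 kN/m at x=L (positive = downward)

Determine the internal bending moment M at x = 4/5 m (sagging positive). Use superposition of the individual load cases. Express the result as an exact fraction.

Load 1 — uniform load w=8 kN/m over full span:
  M_1 = -w(L-x)²/2 = -8·(4-(4/5))²/2 = -1024/25 kN·m
Load 2 — applied couple M₀=3 kN·m at a=1 m (b=L-a=3):
  M_2 = M₀  [x≤a] = 3 = 3 kN·m
Load 3 — triangular load w₀=-7 kN/m (0→w₀ over full span):
  M_3 = w₀Lx/2 - w₀L²/3 - w₀x³/(6L) = (-7)·4·(4/5)/2 - (-7)·4²/3 - (-7)·(4/5)³/(6·4) = 9856/375 kN·m
Superposition: M = Σ M_i = -4379/375 kN·m ≈ -11.677333 kN·m

M(4/5) = -4379/375 kN·m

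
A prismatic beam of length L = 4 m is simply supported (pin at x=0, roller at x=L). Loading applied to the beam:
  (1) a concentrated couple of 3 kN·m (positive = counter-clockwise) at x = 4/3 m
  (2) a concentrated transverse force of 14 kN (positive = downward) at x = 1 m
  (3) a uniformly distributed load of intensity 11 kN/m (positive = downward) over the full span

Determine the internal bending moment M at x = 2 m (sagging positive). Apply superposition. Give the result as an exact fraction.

M(2) = 55/2 kN·m

Load 1 — applied couple M₀=3 kN·m at a=4/3 m (b=L-a=8/3):
  M_1 = M₀x/L - M₀  [x>a] = 3·2/4 - 3 = -3/2 kN·m
Load 2 — point force P=14 kN at a=1 m (b=L-a=3):
  M_2 = Pa(L-x)/L  [x>a] = 14·1·(4-2)/4 = 7 kN·m
Load 3 — uniform load w=11 kN/m over full span:
  M_3 = wx(L-x)/2 = 11·2·(4-2)/2 = 22 kN·m
Superposition: M = Σ M_i = 55/2 kN·m ≈ 27.500000 kN·m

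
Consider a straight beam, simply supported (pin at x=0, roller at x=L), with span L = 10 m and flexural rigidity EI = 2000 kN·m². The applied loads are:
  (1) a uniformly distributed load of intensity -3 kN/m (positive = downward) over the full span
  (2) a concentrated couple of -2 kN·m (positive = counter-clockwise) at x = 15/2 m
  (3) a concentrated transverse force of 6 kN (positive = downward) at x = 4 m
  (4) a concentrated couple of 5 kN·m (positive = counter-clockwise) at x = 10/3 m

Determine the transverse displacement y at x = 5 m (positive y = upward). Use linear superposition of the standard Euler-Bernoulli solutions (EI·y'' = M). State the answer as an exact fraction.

Load 1 — uniform load w=-3 kN/m over full span:
  y_1 = -wx(L³-2Lx²+x³)/(24EI) = -(-3)·5·(10³-2·10·5²+5³)/(24·2000) = 25/128 m
Load 2 — applied couple M₀=-2 kN·m at a=15/2 m (b=L-a=5/2):
  y_2 = (M₀x³/(6L)+C₁x)/EI  [x≤a] with C₁=M₀(3b²-L²)/(6L)=65/24 = ((-2)·5³/(6·10)+(65/24)·5)/2000 = 3/640 m
Load 3 — point force P=6 kN at a=4 m (b=L-a=6):
  y_3 = -Pa(L-x)(2Lx-a²-x²)/(6LEI)  [x>a] = -6·4·(10-5)·(2·10·5-4²-5²)/(6·10·2000) = -59/1000 m
Load 4 — applied couple M₀=5 kN·m at a=10/3 m (b=L-a=20/3):
  y_4 = (M₀x³/(6L)-M₀(x-a)²/2+C₁x)/EI  [x>a] with C₁=M₀(3b²-L²)/(6L)=25/9 = (5·5³/(6·10)-5·(5-(10/3))²/2+(25/9)·5)/2000 = 5/576 m
Superposition: y = Σ y_i = 10777/72000 m ≈ 0.149681 m

y(5) = 10777/72000 m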